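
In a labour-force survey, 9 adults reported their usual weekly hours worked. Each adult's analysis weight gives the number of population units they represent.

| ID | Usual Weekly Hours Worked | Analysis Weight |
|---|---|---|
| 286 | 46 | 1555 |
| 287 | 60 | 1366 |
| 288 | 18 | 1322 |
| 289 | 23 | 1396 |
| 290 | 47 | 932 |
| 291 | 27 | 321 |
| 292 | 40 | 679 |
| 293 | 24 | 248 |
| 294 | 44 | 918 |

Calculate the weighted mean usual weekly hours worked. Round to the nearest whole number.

Weighted sum = 46×1555 + 60×1366 + 18×1322 + 23×1396 + 47×932 + 27×321 + 40×679 + 24×248 + 44×918
  = 71530 + 81960 + 23796 + 32108 + 43804 + 8667 + 27160 + 5952 + 40392 = 335369
Sum of weights = 1555 + 1366 + 1322 + 1396 + 932 + 321 + 679 + 248 + 918 = 8737
Weighted mean = 335369 / 8737 = 38.384915

38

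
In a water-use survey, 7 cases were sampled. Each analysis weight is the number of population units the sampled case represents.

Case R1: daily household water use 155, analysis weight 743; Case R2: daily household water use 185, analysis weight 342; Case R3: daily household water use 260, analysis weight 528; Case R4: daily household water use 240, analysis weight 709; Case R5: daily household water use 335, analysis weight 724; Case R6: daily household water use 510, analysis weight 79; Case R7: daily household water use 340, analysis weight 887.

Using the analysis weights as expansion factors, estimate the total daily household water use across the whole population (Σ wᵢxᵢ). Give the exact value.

1070285

Weighted total = 155×743 + 185×342 + 260×528 + 240×709 + 335×724 + 510×79 + 340×887
  = 115165 + 63270 + 137280 + 170160 + 242540 + 40290 + 301580 = 1070285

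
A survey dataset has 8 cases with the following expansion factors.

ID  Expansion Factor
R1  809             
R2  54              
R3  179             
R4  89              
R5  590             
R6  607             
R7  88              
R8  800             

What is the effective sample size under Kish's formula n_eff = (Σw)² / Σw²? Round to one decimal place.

5.0

Σ wᵢ = 809 + 54 + 179 + 89 + 590 + 607 + 88 + 800 = 3216
Σ wᵢ² = 654481 + 2916 + 32041 + 7921 + 348100 + 368449 + 7744 + 640000 = 2061652
n_eff = 3216² / 2061652 = 10342656 / 2061652 = 5.0166837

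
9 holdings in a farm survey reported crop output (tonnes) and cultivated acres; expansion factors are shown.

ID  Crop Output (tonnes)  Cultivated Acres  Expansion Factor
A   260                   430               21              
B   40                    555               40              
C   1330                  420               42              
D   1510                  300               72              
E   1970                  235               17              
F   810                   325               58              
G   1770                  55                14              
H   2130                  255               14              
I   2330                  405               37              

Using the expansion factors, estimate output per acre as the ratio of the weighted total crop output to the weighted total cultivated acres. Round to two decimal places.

Σ wᵢ·y = 260×21 + 40×40 + 1330×42 + 1510×72 + 1970×17 + 810×58 + 1770×14 + 2130×14 + 2330×37
  = 5460 + 1600 + 55860 + 108720 + 33490 + 46980 + 24780 + 29820 + 86210 = 392920
Σ wᵢ·x = 430×21 + 555×40 + 420×42 + 300×72 + 235×17 + 325×58 + 55×14 + 255×14 + 405×37
  = 112640
Ratio = 392920 / 112640 = 3.4882812

3.49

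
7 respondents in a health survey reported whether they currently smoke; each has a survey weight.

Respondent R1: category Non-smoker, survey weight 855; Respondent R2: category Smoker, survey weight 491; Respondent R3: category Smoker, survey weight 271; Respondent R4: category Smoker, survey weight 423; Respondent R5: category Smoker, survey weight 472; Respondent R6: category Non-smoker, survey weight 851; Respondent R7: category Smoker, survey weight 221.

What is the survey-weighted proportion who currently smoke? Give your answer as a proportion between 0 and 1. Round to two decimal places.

0.52

Sum of weights for 'Smoker' = 491 + 271 + 423 + 472 + 221 = 1878
Total weight = 855 + 491 + 271 + 423 + 472 + 851 + 221 = 3584
Weighted proportion = 1878 / 3584 = 0.52399554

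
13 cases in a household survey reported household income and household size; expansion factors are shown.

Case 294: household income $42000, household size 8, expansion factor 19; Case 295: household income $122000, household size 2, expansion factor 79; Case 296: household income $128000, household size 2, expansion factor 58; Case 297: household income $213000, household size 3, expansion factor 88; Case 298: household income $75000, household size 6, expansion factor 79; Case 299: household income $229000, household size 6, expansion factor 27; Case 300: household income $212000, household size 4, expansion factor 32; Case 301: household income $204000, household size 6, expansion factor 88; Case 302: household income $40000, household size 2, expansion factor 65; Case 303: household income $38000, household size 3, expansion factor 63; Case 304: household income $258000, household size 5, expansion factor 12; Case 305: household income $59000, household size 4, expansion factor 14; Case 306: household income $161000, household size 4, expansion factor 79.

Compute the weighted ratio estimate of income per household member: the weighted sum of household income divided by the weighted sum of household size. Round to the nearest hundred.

34800

Σ wᵢ·y = 95083000
Σ wᵢ·x = 2733
Ratio = 95083000 / 2733 = 34790.706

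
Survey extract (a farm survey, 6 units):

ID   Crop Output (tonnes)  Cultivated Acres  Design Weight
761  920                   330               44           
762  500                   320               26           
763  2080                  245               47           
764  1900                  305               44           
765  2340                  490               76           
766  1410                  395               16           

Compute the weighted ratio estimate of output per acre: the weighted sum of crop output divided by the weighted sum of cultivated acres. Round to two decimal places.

4.77

Σ wᵢ·y = 920×44 + 500×26 + 2080×47 + 1900×44 + 2340×76 + 1410×16
  = 435240
Σ wᵢ·x = 330×44 + 320×26 + 245×47 + 305×44 + 490×76 + 395×16
  = 14520 + 8320 + 11515 + 13420 + 37240 + 6320 = 91335
Ratio = 435240 / 91335 = 4.7653145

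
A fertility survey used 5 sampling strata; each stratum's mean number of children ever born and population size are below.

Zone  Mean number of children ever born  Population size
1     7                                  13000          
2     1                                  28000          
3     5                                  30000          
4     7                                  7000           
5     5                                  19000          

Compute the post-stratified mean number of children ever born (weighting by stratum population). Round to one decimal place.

Σ Nₕ·x̄ₕ = 7×13000 + 1×28000 + 5×30000 + 7×7000 + 5×19000
  = 91000 + 28000 + 150000 + 49000 + 95000 = 413000
Σ Nₕ = 13000 + 28000 + 30000 + 7000 + 19000 = 97000
Overall mean = 413000 / 97000 = 4.257732

4.3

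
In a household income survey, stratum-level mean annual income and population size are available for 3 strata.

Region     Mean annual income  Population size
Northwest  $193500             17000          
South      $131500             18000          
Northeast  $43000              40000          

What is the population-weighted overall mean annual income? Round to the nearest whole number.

98353

Σ Nₕ·x̄ₕ = 193500×17000 + 131500×18000 + 43000×40000
  = 3289500000 + 2367000000 + 1720000000 = 7376500000
Σ Nₕ = 17000 + 18000 + 40000 = 75000
Overall mean = 7376500000 / 75000 = 98353.333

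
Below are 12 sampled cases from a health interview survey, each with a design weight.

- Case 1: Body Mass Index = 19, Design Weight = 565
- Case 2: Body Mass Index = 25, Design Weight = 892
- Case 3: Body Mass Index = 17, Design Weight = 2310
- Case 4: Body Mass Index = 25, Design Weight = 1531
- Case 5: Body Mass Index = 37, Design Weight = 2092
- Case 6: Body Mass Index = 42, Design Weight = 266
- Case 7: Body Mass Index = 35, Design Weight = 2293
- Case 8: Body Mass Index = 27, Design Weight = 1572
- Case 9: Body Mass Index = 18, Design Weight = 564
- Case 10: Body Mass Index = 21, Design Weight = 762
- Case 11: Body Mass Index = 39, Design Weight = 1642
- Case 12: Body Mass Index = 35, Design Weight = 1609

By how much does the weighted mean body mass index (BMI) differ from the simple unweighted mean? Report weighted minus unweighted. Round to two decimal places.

Unweighted sum = 340
Unweighted mean = 340 / 12 = 28.333333
Weighted sum = 19×565 + 25×892 + 17×2310 + 25×1531 + 37×2092 + 42×266 + 35×2293 + 27×1572 + 18×564 + 21×762 + 39×1642 + 35×1609
  = 10735 + 22300 + 39270 + 38275 + 77404 + 11172 + 80255 + 42444 + 10152 + 16002 + 64038 + 56315 = 468362
Sum of weights = 565 + 892 + 2310 + 1531 + 2092 + 266 + 2293 + 1572 + 564 + 762 + 1642 + 1609 = 16098
Weighted mean = 468362 / 16098 = 29.094422
Difference (weighted minus unweighted) = 0.76108833

0.76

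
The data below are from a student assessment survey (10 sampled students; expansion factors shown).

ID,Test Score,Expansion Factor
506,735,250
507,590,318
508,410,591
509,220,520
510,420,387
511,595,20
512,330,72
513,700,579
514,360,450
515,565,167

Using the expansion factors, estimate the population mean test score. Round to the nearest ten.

Weighted sum = 735×250 + 590×318 + 410×591 + 220×520 + 420×387 + 595×20 + 330×72 + 700×579 + 360×450 + 565×167
  = 1587935
Sum of weights = 3354
Weighted mean = 1587935 / 3354 = 473.44514

470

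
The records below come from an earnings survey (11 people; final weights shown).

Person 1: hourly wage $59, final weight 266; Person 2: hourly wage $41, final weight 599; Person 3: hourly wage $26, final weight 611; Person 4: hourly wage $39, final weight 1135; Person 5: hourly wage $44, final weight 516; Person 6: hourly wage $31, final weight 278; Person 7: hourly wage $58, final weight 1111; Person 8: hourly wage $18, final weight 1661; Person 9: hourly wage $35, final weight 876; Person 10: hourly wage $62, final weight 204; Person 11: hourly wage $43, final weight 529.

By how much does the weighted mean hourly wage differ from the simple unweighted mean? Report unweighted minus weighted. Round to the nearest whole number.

4

Unweighted sum = 59 + 41 + 26 + 39 + 44 + 31 + 58 + 18 + 35 + 62 + 43 = 456
Unweighted mean = 456 / 11 = 41.454545
Weighted sum = 59×266 + 41×599 + 26×611 + 39×1135 + 44×516 + 31×278 + 58×1111 + 18×1661 + 35×876 + 62×204 + 43×529
  = 15694 + 24559 + 15886 + 44265 + 22704 + 8618 + 64438 + 29898 + 30660 + 12648 + 22747 = 292117
Sum of weights = 266 + 599 + 611 + 1135 + 516 + 278 + 1111 + 1661 + 876 + 204 + 529 = 7786
Weighted mean = 292117 / 7786 = 37.518238
Difference (unweighted minus weighted) = 3.9363076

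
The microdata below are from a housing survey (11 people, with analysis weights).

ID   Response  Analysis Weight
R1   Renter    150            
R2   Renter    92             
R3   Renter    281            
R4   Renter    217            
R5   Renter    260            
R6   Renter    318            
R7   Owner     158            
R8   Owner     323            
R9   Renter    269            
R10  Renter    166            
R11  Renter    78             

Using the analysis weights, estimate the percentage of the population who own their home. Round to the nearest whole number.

Sum of weights for 'Owner' = 158 + 323 = 481
Total weight = 150 + 92 + 281 + 217 + 260 + 318 + 158 + 323 + 269 + 166 + 78 = 2312
Weighted proportion = 481 / 2312 = 0.20804498 → 20.804498%

21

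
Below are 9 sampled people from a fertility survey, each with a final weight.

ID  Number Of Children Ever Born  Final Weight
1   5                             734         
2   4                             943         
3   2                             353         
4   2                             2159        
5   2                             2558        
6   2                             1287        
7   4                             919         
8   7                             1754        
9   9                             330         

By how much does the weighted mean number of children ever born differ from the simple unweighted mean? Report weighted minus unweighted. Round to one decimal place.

-0.6

Unweighted sum = 5 + 4 + 2 + 2 + 2 + 2 + 4 + 7 + 9 = 37
Unweighted mean = 37 / 9 = 4.1111111
Weighted sum = 5×734 + 4×943 + 2×353 + 2×2159 + 2×2558 + 2×1287 + 4×919 + 7×1754 + 9×330
  = 3670 + 3772 + 706 + 4318 + 5116 + 2574 + 3676 + 12278 + 2970 = 39080
Sum of weights = 734 + 943 + 353 + 2159 + 2558 + 1287 + 919 + 1754 + 330 = 11037
Weighted mean = 39080 / 11037 = 3.5408173
Difference (weighted minus unweighted) = -0.57029386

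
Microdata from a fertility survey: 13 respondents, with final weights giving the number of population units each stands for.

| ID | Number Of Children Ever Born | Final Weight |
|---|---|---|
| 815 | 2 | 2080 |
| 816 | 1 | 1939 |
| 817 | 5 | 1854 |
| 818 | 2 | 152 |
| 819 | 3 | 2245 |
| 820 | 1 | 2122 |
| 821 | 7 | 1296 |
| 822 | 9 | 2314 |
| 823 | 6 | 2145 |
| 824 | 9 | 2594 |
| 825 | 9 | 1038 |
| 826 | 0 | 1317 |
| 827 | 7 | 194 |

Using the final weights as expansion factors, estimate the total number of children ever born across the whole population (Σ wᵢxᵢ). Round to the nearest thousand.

Weighted total = 101344

101000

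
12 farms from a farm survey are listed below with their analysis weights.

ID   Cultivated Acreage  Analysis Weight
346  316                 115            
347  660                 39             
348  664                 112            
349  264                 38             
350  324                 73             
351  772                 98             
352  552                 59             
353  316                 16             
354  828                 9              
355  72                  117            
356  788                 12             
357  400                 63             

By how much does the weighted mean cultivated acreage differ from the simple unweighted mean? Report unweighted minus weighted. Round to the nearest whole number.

52

Unweighted sum = 316 + 660 + 664 + 264 + 324 + 772 + 552 + 316 + 828 + 72 + 788 + 400 = 5956
Unweighted mean = 5956 / 12 = 496.33333
Weighted sum = 316×115 + 660×39 + 664×112 + 264×38 + 324×73 + 772×98 + 552×59 + 316×16 + 828×9 + 72×117 + 788×12 + 400×63
  = 36340 + 25740 + 74368 + 10032 + 23652 + 75656 + 32568 + 5056 + 7452 + 8424 + 9456 + 25200 = 333944
Sum of weights = 115 + 39 + 112 + 38 + 73 + 98 + 59 + 16 + 9 + 117 + 12 + 63 = 751
Weighted mean = 333944 / 751 = 444.66578
Difference (unweighted minus weighted) = 51.667554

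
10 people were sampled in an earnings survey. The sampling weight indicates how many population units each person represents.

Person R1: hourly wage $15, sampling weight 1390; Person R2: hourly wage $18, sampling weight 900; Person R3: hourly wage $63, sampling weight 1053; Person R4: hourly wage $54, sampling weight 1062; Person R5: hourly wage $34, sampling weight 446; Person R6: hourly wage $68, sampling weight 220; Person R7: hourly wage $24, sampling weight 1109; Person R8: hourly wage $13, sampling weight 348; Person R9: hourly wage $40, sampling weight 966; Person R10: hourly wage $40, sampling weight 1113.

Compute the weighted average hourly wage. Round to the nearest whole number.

35

Weighted sum = 15×1390 + 18×900 + 63×1053 + 54×1062 + 34×446 + 68×220 + 24×1109 + 13×348 + 40×966 + 40×1113
  = 20850 + 16200 + 66339 + 57348 + 15164 + 14960 + 26616 + 4524 + 38640 + 44520 = 305161
Sum of weights = 1390 + 900 + 1053 + 1062 + 446 + 220 + 1109 + 348 + 966 + 1113 = 8607
Weighted mean = 305161 / 8607 = 35.454979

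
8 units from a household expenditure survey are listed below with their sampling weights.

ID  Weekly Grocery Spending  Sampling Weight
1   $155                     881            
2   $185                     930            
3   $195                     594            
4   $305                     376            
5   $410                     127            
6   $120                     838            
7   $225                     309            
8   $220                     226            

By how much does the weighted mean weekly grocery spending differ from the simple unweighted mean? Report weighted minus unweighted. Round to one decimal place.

Unweighted sum = 1815
Unweighted mean = 1815 / 8 = 226.875
Weighted sum = 155×881 + 185×930 + 195×594 + 305×376 + 410×127 + 120×838 + 225×309 + 220×226
  = 810990
Sum of weights = 881 + 930 + 594 + 376 + 127 + 838 + 309 + 226 = 4281
Weighted mean = 810990 / 4281 = 189.43938
Difference (weighted minus unweighted) = -37.435617

-37.4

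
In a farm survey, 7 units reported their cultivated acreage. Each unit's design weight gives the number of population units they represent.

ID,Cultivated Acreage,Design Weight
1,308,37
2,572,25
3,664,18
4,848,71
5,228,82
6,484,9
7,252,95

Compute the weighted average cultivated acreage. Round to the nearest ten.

430

Weighted sum = 308×37 + 572×25 + 664×18 + 848×71 + 228×82 + 484×9 + 252×95
  = 11396 + 14300 + 11952 + 60208 + 18696 + 4356 + 23940 = 144848
Sum of weights = 37 + 25 + 18 + 71 + 82 + 9 + 95 = 337
Weighted mean = 144848 / 337 = 429.81602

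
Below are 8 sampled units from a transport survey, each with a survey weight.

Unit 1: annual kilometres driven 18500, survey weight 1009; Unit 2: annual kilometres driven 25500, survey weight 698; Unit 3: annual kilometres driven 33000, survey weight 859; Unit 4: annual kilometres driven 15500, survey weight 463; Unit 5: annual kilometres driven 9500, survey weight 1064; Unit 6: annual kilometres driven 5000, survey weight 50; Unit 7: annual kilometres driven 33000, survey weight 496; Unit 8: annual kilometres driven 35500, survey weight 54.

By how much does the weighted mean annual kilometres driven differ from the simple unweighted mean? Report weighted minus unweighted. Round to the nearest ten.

Unweighted sum = 18500 + 25500 + 33000 + 15500 + 9500 + 5000 + 33000 + 35500 = 175500
Unweighted mean = 175500 / 8 = 21937.5
Weighted sum = 18500×1009 + 25500×698 + 33000×859 + 15500×463 + 9500×1064 + 5000×50 + 33000×496 + 35500×54
  = 18666500 + 17799000 + 28347000 + 7176500 + 10108000 + 250000 + 16368000 + 1917000 = 100632000
Sum of weights = 1009 + 698 + 859 + 463 + 1064 + 50 + 496 + 54 = 4693
Weighted mean = 100632000 / 4693 = 21443
Difference (weighted minus unweighted) = -494.49979

-490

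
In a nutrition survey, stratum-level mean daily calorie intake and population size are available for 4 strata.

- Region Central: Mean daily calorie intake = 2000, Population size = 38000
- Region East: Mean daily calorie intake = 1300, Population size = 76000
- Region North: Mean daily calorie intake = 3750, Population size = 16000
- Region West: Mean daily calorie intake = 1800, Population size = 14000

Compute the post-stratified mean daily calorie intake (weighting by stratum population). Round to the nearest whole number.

Σ Nₕ·x̄ₕ = 2000×38000 + 1300×76000 + 3750×16000 + 1800×14000
  = 76000000 + 98800000 + 60000000 + 25200000 = 260000000
Σ Nₕ = 144000
Overall mean = 260000000 / 144000 = 1805.5556

1806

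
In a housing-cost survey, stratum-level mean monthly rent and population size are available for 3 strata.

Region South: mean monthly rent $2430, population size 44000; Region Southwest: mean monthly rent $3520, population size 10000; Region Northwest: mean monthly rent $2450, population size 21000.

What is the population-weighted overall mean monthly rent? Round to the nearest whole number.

2581

Σ Nₕ·x̄ₕ = 2430×44000 + 3520×10000 + 2450×21000
  = 106920000 + 35200000 + 51450000 = 193570000
Σ Nₕ = 44000 + 10000 + 21000 = 75000
Overall mean = 193570000 / 75000 = 2580.9333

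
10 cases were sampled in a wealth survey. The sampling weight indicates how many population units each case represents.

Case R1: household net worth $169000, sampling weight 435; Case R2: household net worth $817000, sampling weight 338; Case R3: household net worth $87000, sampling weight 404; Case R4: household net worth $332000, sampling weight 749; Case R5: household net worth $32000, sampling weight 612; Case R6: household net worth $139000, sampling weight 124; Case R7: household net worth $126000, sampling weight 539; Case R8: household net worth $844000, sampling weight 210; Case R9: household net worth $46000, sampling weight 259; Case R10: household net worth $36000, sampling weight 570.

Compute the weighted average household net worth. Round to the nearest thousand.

Weighted sum = 169000×435 + 817000×338 + 87000×404 + 332000×749 + 32000×612 + 139000×124 + 126000×539 + 844000×210 + 46000×259 + 36000×570
  = 73515000 + 276146000 + 35148000 + 248668000 + 19584000 + 17236000 + 67914000 + 177240000 + 11914000 + 20520000 = 947885000
Sum of weights = 435 + 338 + 404 + 749 + 612 + 124 + 539 + 210 + 259 + 570 = 4240
Weighted mean = 947885000 / 4240 = 223557.78

224000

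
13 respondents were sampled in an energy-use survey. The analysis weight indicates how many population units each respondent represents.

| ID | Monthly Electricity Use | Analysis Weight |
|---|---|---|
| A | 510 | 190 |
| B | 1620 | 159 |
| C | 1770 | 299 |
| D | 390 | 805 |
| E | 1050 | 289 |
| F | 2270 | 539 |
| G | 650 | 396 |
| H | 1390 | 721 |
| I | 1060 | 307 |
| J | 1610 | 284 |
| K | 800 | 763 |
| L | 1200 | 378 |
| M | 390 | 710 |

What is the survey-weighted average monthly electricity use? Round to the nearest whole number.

Weighted sum = 6107790
Sum of weights = 5840
Weighted mean = 6107790 / 5840 = 1045.8545

1046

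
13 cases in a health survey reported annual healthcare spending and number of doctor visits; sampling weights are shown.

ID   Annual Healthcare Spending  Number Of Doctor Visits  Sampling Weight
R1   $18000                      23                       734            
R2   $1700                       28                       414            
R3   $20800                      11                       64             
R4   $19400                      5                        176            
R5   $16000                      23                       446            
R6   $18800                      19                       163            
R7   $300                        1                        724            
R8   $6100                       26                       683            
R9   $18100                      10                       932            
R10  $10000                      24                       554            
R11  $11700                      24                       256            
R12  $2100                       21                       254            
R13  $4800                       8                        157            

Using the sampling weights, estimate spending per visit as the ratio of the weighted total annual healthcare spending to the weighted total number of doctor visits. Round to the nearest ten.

620

Σ wᵢ·y = 59936700
Σ wᵢ·x = 97245
Ratio = 59936700 / 97245 = 616.34737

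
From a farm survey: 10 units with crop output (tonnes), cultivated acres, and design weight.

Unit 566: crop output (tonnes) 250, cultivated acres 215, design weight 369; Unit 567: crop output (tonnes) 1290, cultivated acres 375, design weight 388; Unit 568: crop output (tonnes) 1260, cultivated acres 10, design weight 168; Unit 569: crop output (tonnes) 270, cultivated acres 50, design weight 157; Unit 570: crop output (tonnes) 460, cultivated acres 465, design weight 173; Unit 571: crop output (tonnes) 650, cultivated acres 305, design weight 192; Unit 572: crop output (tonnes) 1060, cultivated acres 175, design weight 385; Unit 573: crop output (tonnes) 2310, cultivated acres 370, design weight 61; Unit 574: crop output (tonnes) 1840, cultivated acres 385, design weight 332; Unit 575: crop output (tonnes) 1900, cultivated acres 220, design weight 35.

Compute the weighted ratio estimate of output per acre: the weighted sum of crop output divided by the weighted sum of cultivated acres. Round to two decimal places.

3.80

Σ wᵢ·y = 250×369 + 1290×388 + 1260×168 + 270×157 + 460×173 + 650×192 + 1060×385 + 2310×61 + 1840×332 + 1900×35
  = 92250 + 500520 + 211680 + 42390 + 79580 + 124800 + 408100 + 140910 + 610880 + 66500 = 2277610
Σ wᵢ·x = 215×369 + 375×388 + 10×168 + 50×157 + 465×173 + 305×192 + 175×385 + 370×61 + 385×332 + 220×35
  = 79335 + 145500 + 1680 + 7850 + 80445 + 58560 + 67375 + 22570 + 127820 + 7700 = 598835
Ratio = 2277610 / 598835 = 3.8034016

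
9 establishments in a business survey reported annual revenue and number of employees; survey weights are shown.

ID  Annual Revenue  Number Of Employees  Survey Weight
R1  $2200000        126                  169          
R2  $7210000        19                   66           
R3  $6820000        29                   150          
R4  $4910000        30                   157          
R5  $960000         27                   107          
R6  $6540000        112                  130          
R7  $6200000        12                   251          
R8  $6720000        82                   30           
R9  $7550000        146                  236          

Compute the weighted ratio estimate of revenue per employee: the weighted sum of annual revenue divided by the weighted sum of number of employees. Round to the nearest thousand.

80000

Σ wᵢ·y = 7134050000
Σ wᵢ·x = 88985
Ratio = 7134050000 / 88985 = 80171.377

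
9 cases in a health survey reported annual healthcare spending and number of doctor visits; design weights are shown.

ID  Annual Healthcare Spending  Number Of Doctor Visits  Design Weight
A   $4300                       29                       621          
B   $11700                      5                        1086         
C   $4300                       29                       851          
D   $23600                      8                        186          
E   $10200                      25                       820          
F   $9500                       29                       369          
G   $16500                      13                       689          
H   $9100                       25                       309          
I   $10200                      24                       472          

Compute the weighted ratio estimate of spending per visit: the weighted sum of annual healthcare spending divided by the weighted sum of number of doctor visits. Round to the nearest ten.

500

Σ wᵢ·y = 54289700
Σ wᵢ·x = 29×621 + 5×1086 + 29×851 + 8×186 + 25×820 + 29×369 + 13×689 + 25×309 + 24×472
  = 18009 + 5430 + 24679 + 1488 + 20500 + 10701 + 8957 + 7725 + 11328 = 108817
Ratio = 54289700 / 108817 = 498.90826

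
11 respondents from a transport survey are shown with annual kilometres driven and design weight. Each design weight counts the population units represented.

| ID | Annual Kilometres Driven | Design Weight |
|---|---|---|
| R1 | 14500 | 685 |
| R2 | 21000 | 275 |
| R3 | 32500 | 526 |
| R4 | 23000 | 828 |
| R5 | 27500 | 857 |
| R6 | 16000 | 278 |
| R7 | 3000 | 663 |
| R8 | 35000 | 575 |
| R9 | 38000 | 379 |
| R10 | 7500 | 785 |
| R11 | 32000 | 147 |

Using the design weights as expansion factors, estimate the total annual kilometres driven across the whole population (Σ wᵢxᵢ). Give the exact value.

126969500

Weighted total = 14500×685 + 21000×275 + 32500×526 + 23000×828 + 27500×857 + 16000×278 + 3000×663 + 35000×575 + 38000×379 + 7500×785 + 32000×147
  = 9932500 + 5775000 + 17095000 + 19044000 + 23567500 + 4448000 + 1989000 + 20125000 + 14402000 + 5887500 + 4704000 = 126969500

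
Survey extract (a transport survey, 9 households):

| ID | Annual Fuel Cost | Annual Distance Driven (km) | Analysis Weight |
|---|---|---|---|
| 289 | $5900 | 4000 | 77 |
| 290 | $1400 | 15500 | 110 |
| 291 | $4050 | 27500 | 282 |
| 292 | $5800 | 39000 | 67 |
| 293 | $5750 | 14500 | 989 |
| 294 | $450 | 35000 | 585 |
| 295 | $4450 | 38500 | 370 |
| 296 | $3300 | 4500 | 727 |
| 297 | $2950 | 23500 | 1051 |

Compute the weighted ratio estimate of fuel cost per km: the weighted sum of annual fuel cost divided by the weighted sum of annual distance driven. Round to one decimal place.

Σ wᵢ·y = 5900×77 + 1400×110 + 4050×282 + 5800×67 + 5750×989 + 450×585 + 4450×370 + 3300×727 + 2950×1051
  = 15235050
Σ wᵢ·x = 4000×77 + 15500×110 + 27500×282 + 39000×67 + 14500×989 + 35000×585 + 38500×370 + 4500×727 + 23500×1051
  = 308000 + 1705000 + 7755000 + 2613000 + 14340500 + 20475000 + 14245000 + 3271500 + 24698500 = 89411500
Ratio = 15235050 / 89411500 = 0.17039251

0.2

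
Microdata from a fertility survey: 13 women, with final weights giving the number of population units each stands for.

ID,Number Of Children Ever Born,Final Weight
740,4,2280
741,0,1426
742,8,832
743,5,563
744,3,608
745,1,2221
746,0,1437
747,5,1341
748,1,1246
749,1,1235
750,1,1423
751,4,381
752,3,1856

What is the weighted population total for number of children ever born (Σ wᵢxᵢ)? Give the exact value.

Weighted total = 40337

40337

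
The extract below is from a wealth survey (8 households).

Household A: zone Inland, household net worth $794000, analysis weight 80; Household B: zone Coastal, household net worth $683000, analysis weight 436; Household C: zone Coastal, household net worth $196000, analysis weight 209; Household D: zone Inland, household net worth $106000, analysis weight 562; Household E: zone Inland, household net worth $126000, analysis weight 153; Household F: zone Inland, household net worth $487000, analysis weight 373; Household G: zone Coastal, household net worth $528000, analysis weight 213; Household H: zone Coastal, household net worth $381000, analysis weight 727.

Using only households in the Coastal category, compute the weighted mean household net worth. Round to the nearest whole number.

459434

Coastal rows: B, C, G, H
Weighted sum = 683000×436 + 196000×209 + 528000×213 + 381000×727
  = 297788000 + 40964000 + 112464000 + 276987000 = 728203000
Sum of weights = 436 + 209 + 213 + 727 = 1585
Weighted mean = 728203000 / 1585 = 459434.07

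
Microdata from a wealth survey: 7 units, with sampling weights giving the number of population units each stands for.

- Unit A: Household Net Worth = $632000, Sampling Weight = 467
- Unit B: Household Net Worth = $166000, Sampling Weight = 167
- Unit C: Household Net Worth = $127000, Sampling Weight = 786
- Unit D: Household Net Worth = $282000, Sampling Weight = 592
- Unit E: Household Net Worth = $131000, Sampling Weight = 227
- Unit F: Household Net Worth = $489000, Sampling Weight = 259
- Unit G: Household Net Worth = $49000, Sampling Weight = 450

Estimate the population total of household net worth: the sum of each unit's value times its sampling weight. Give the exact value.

Weighted total = 632000×467 + 166000×167 + 127000×786 + 282000×592 + 131000×227 + 489000×259 + 49000×450
  = 295144000 + 27722000 + 99822000 + 166944000 + 29737000 + 126651000 + 22050000 = 768070000

768070000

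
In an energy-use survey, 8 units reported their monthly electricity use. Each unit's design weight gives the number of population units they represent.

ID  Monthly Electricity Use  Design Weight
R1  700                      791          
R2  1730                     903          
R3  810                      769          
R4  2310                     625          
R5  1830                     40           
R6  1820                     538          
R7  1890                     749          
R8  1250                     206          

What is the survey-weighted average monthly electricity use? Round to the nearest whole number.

Weighted sum = 700×791 + 1730×903 + 810×769 + 2310×625 + 1830×40 + 1820×538 + 1890×749 + 1250×206
  = 553700 + 1562190 + 622890 + 1443750 + 73200 + 979160 + 1415610 + 257500 = 6908000
Sum of weights = 791 + 903 + 769 + 625 + 40 + 538 + 749 + 206 = 4621
Weighted mean = 6908000 / 4621 = 1494.9145

1495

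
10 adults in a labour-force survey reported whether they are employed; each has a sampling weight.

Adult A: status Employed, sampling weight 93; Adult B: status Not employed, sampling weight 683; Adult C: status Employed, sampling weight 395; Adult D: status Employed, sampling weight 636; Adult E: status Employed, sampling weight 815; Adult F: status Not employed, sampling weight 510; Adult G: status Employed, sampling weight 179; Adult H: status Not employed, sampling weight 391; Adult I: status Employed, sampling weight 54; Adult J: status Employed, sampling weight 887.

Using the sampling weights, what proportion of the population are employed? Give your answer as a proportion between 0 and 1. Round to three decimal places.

Sum of weights for 'Employed' = 93 + 395 + 636 + 815 + 179 + 54 + 887 = 3059
Total weight = 93 + 683 + 395 + 636 + 815 + 510 + 179 + 391 + 54 + 887 = 4643
Weighted proportion = 3059 / 4643 = 0.65884127

0.659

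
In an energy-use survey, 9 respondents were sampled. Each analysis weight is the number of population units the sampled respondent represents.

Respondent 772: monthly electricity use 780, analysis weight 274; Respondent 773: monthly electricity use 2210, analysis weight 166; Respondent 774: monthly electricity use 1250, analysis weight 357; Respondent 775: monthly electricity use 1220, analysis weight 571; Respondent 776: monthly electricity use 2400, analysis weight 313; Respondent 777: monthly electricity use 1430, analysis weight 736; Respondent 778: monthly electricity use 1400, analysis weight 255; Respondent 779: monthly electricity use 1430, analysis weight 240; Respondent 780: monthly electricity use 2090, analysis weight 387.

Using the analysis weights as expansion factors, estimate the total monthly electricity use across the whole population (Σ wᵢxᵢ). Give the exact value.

5036160

Weighted total = 780×274 + 2210×166 + 1250×357 + 1220×571 + 2400×313 + 1430×736 + 1400×255 + 1430×240 + 2090×387
  = 213720 + 366860 + 446250 + 696620 + 751200 + 1052480 + 357000 + 343200 + 808830 = 5036160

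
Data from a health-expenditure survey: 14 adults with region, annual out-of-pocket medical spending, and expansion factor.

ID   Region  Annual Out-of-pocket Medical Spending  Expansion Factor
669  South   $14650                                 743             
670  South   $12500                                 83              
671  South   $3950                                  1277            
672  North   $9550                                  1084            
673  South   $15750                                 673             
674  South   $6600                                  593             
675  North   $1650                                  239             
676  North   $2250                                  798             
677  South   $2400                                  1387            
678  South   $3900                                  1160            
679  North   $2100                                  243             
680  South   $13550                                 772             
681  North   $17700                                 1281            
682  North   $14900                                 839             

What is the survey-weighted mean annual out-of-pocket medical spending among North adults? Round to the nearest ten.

10760

North rows: 672, 675, 676, 679, 681, 682
Weighted sum = 9550×1084 + 1650×239 + 2250×798 + 2100×243 + 17700×1281 + 14900×839
  = 48227150
Sum of weights = 1084 + 239 + 798 + 243 + 1281 + 839 = 4484
Weighted mean = 48227150 / 4484 = 10755.386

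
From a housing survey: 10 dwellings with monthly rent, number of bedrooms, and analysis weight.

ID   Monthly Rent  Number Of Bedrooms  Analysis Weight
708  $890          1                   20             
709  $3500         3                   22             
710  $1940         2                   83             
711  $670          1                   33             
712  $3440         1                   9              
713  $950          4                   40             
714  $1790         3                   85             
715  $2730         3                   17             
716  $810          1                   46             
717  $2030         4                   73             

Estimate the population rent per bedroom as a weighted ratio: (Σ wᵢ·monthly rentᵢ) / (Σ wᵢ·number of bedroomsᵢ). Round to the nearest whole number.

Σ wᵢ·y = 890×20 + 3500×22 + 1940×83 + 670×33 + 3440×9 + 950×40 + 1790×85 + 2730×17 + 810×46 + 2030×73
  = 17800 + 77000 + 161020 + 22110 + 30960 + 38000 + 152150 + 46410 + 37260 + 148190 = 730900
Σ wᵢ·x = 1×20 + 3×22 + 2×83 + 1×33 + 1×9 + 4×40 + 3×85 + 3×17 + 1×46 + 4×73
  = 20 + 66 + 166 + 33 + 9 + 160 + 255 + 51 + 46 + 292 = 1098
Ratio = 730900 / 1098 = 665.66485

666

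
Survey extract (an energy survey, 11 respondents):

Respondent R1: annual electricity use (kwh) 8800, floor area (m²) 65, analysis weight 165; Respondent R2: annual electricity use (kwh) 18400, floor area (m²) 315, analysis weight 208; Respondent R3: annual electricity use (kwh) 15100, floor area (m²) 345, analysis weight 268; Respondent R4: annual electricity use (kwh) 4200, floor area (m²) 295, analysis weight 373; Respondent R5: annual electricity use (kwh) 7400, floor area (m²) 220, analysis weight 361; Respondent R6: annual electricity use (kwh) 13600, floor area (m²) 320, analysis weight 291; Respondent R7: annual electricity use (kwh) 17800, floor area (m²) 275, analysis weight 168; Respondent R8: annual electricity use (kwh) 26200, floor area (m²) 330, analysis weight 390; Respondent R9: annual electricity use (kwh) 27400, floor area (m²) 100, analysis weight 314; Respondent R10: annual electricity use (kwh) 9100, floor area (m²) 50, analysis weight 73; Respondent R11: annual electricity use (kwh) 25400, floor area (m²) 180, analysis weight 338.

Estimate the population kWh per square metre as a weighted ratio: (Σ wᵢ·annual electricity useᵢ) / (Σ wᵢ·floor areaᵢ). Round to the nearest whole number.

67

Σ wᵢ·y = 8800×165 + 18400×208 + 15100×268 + 4200×373 + 7400×361 + 13600×291 + 17800×168 + 26200×390 + 27400×314 + 9100×73 + 25400×338
  = 1452000 + 3827200 + 4046800 + 1566600 + 2671400 + 3957600 + 2990400 + 10218000 + 8603600 + 664300 + 8585200 = 48583100
Σ wᵢ·x = 65×165 + 315×208 + 345×268 + 295×373 + 220×361 + 320×291 + 275×168 + 330×390 + 100×314 + 50×73 + 180×338
  = 10725 + 65520 + 92460 + 110035 + 79420 + 93120 + 46200 + 128700 + 31400 + 3650 + 60840 = 722070
Ratio = 48583100 / 722070 = 67.283089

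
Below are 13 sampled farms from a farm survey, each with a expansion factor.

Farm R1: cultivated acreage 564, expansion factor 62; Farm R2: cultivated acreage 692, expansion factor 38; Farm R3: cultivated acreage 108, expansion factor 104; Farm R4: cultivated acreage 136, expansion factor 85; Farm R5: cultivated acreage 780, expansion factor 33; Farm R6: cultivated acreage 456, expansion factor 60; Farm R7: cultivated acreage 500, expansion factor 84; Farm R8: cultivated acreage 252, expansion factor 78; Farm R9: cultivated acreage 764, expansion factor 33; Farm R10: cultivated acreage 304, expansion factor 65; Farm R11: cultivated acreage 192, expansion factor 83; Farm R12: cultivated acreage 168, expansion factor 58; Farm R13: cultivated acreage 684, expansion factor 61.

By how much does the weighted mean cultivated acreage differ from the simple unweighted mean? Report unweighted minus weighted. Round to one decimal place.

Unweighted sum = 5600
Unweighted mean = 5600 / 13 = 430.76923
Weighted sum = 311188
Sum of weights = 844
Weighted mean = 311188 / 844 = 368.70616
Difference (unweighted minus weighted) = 62.06307

62.1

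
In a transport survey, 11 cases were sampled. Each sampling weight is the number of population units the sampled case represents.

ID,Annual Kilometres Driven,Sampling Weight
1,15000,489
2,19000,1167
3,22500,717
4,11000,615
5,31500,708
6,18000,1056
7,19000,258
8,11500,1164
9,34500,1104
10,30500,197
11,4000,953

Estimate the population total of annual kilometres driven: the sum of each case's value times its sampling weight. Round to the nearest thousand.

Weighted total = 159912000

159912000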